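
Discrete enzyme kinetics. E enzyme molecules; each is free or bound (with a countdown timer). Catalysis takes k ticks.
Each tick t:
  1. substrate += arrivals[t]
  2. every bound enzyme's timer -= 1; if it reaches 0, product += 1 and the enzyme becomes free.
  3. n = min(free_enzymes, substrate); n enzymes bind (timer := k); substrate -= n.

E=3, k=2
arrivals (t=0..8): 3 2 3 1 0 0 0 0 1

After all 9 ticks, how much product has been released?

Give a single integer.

Answer: 9

Derivation:
t=0: arr=3 -> substrate=0 bound=3 product=0
t=1: arr=2 -> substrate=2 bound=3 product=0
t=2: arr=3 -> substrate=2 bound=3 product=3
t=3: arr=1 -> substrate=3 bound=3 product=3
t=4: arr=0 -> substrate=0 bound=3 product=6
t=5: arr=0 -> substrate=0 bound=3 product=6
t=6: arr=0 -> substrate=0 bound=0 product=9
t=7: arr=0 -> substrate=0 bound=0 product=9
t=8: arr=1 -> substrate=0 bound=1 product=9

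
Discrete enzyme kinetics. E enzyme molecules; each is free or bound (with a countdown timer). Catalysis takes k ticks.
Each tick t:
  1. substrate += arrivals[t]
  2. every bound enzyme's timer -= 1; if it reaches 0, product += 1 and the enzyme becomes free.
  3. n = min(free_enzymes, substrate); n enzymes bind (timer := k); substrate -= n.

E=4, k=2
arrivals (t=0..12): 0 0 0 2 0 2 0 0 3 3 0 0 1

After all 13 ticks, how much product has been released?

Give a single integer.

Answer: 10

Derivation:
t=0: arr=0 -> substrate=0 bound=0 product=0
t=1: arr=0 -> substrate=0 bound=0 product=0
t=2: arr=0 -> substrate=0 bound=0 product=0
t=3: arr=2 -> substrate=0 bound=2 product=0
t=4: arr=0 -> substrate=0 bound=2 product=0
t=5: arr=2 -> substrate=0 bound=2 product=2
t=6: arr=0 -> substrate=0 bound=2 product=2
t=7: arr=0 -> substrate=0 bound=0 product=4
t=8: arr=3 -> substrate=0 bound=3 product=4
t=9: arr=3 -> substrate=2 bound=4 product=4
t=10: arr=0 -> substrate=0 bound=3 product=7
t=11: arr=0 -> substrate=0 bound=2 product=8
t=12: arr=1 -> substrate=0 bound=1 product=10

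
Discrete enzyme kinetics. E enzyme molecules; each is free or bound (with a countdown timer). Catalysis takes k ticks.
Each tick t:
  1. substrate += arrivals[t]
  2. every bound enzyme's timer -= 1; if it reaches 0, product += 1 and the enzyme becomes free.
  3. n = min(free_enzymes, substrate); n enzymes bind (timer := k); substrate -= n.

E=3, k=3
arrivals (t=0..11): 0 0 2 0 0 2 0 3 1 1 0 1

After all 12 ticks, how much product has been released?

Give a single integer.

Answer: 7

Derivation:
t=0: arr=0 -> substrate=0 bound=0 product=0
t=1: arr=0 -> substrate=0 bound=0 product=0
t=2: arr=2 -> substrate=0 bound=2 product=0
t=3: arr=0 -> substrate=0 bound=2 product=0
t=4: arr=0 -> substrate=0 bound=2 product=0
t=5: arr=2 -> substrate=0 bound=2 product=2
t=6: arr=0 -> substrate=0 bound=2 product=2
t=7: arr=3 -> substrate=2 bound=3 product=2
t=8: arr=1 -> substrate=1 bound=3 product=4
t=9: arr=1 -> substrate=2 bound=3 product=4
t=10: arr=0 -> substrate=1 bound=3 product=5
t=11: arr=1 -> substrate=0 bound=3 product=7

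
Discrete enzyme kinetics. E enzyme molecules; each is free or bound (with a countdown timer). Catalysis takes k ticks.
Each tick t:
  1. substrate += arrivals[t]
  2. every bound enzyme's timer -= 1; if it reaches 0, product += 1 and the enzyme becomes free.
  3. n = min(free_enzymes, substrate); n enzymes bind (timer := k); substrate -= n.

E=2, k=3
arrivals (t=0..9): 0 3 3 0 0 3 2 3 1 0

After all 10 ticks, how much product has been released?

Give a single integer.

Answer: 4

Derivation:
t=0: arr=0 -> substrate=0 bound=0 product=0
t=1: arr=3 -> substrate=1 bound=2 product=0
t=2: arr=3 -> substrate=4 bound=2 product=0
t=3: arr=0 -> substrate=4 bound=2 product=0
t=4: arr=0 -> substrate=2 bound=2 product=2
t=5: arr=3 -> substrate=5 bound=2 product=2
t=6: arr=2 -> substrate=7 bound=2 product=2
t=7: arr=3 -> substrate=8 bound=2 product=4
t=8: arr=1 -> substrate=9 bound=2 product=4
t=9: arr=0 -> substrate=9 bound=2 product=4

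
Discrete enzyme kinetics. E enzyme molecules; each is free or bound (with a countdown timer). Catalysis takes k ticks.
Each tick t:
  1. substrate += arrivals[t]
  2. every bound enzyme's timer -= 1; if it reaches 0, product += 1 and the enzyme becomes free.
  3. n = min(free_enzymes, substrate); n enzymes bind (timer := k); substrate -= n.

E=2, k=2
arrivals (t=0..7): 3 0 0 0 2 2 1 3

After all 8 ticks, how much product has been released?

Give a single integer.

Answer: 5

Derivation:
t=0: arr=3 -> substrate=1 bound=2 product=0
t=1: arr=0 -> substrate=1 bound=2 product=0
t=2: arr=0 -> substrate=0 bound=1 product=2
t=3: arr=0 -> substrate=0 bound=1 product=2
t=4: arr=2 -> substrate=0 bound=2 product=3
t=5: arr=2 -> substrate=2 bound=2 product=3
t=6: arr=1 -> substrate=1 bound=2 product=5
t=7: arr=3 -> substrate=4 bound=2 product=5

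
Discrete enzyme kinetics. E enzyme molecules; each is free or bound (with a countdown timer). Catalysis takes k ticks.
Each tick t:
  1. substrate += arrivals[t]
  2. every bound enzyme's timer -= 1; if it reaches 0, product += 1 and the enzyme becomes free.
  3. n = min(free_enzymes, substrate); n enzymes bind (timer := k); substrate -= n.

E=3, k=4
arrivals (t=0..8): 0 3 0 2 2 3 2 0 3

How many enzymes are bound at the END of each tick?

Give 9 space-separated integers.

Answer: 0 3 3 3 3 3 3 3 3

Derivation:
t=0: arr=0 -> substrate=0 bound=0 product=0
t=1: arr=3 -> substrate=0 bound=3 product=0
t=2: arr=0 -> substrate=0 bound=3 product=0
t=3: arr=2 -> substrate=2 bound=3 product=0
t=4: arr=2 -> substrate=4 bound=3 product=0
t=5: arr=3 -> substrate=4 bound=3 product=3
t=6: arr=2 -> substrate=6 bound=3 product=3
t=7: arr=0 -> substrate=6 bound=3 product=3
t=8: arr=3 -> substrate=9 bound=3 product=3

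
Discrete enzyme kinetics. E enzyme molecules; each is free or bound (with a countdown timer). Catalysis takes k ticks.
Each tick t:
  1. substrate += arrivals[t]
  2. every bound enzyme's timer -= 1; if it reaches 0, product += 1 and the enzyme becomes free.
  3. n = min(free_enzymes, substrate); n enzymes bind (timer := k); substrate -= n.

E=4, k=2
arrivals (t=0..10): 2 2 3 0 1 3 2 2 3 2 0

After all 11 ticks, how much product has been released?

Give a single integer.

Answer: 16

Derivation:
t=0: arr=2 -> substrate=0 bound=2 product=0
t=1: arr=2 -> substrate=0 bound=4 product=0
t=2: arr=3 -> substrate=1 bound=4 product=2
t=3: arr=0 -> substrate=0 bound=3 product=4
t=4: arr=1 -> substrate=0 bound=2 product=6
t=5: arr=3 -> substrate=0 bound=4 product=7
t=6: arr=2 -> substrate=1 bound=4 product=8
t=7: arr=2 -> substrate=0 bound=4 product=11
t=8: arr=3 -> substrate=2 bound=4 product=12
t=9: arr=2 -> substrate=1 bound=4 product=15
t=10: arr=0 -> substrate=0 bound=4 product=16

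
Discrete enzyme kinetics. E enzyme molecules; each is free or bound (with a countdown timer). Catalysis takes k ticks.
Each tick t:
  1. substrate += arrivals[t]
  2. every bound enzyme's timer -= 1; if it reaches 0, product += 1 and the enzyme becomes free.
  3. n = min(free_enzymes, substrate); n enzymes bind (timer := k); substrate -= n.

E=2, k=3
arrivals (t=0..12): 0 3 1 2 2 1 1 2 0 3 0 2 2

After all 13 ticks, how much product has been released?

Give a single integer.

t=0: arr=0 -> substrate=0 bound=0 product=0
t=1: arr=3 -> substrate=1 bound=2 product=0
t=2: arr=1 -> substrate=2 bound=2 product=0
t=3: arr=2 -> substrate=4 bound=2 product=0
t=4: arr=2 -> substrate=4 bound=2 product=2
t=5: arr=1 -> substrate=5 bound=2 product=2
t=6: arr=1 -> substrate=6 bound=2 product=2
t=7: arr=2 -> substrate=6 bound=2 product=4
t=8: arr=0 -> substrate=6 bound=2 product=4
t=9: arr=3 -> substrate=9 bound=2 product=4
t=10: arr=0 -> substrate=7 bound=2 product=6
t=11: arr=2 -> substrate=9 bound=2 product=6
t=12: arr=2 -> substrate=11 bound=2 product=6

Answer: 6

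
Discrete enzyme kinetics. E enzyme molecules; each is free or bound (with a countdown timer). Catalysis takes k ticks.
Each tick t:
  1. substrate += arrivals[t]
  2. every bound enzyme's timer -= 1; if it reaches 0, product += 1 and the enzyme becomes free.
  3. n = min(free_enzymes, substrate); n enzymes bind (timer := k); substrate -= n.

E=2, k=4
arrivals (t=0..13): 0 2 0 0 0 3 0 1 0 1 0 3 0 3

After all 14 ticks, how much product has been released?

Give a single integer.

Answer: 6

Derivation:
t=0: arr=0 -> substrate=0 bound=0 product=0
t=1: arr=2 -> substrate=0 bound=2 product=0
t=2: arr=0 -> substrate=0 bound=2 product=0
t=3: arr=0 -> substrate=0 bound=2 product=0
t=4: arr=0 -> substrate=0 bound=2 product=0
t=5: arr=3 -> substrate=1 bound=2 product=2
t=6: arr=0 -> substrate=1 bound=2 product=2
t=7: arr=1 -> substrate=2 bound=2 product=2
t=8: arr=0 -> substrate=2 bound=2 product=2
t=9: arr=1 -> substrate=1 bound=2 product=4
t=10: arr=0 -> substrate=1 bound=2 product=4
t=11: arr=3 -> substrate=4 bound=2 product=4
t=12: arr=0 -> substrate=4 bound=2 product=4
t=13: arr=3 -> substrate=5 bound=2 product=6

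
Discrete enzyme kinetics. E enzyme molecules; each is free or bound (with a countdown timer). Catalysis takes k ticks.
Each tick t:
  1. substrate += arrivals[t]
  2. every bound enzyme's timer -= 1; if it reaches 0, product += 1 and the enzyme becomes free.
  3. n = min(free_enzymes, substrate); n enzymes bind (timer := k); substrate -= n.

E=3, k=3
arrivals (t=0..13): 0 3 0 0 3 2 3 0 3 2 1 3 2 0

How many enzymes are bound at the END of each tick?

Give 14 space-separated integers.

Answer: 0 3 3 3 3 3 3 3 3 3 3 3 3 3

Derivation:
t=0: arr=0 -> substrate=0 bound=0 product=0
t=1: arr=3 -> substrate=0 bound=3 product=0
t=2: arr=0 -> substrate=0 bound=3 product=0
t=3: arr=0 -> substrate=0 bound=3 product=0
t=4: arr=3 -> substrate=0 bound=3 product=3
t=5: arr=2 -> substrate=2 bound=3 product=3
t=6: arr=3 -> substrate=5 bound=3 product=3
t=7: arr=0 -> substrate=2 bound=3 product=6
t=8: arr=3 -> substrate=5 bound=3 product=6
t=9: arr=2 -> substrate=7 bound=3 product=6
t=10: arr=1 -> substrate=5 bound=3 product=9
t=11: arr=3 -> substrate=8 bound=3 product=9
t=12: arr=2 -> substrate=10 bound=3 product=9
t=13: arr=0 -> substrate=7 bound=3 product=12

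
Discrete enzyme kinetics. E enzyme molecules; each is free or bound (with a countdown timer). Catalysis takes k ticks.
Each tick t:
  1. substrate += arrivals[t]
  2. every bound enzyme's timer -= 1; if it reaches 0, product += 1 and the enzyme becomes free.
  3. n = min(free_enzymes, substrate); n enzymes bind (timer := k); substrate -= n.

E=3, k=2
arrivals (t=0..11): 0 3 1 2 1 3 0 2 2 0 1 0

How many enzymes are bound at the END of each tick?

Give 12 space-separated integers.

t=0: arr=0 -> substrate=0 bound=0 product=0
t=1: arr=3 -> substrate=0 bound=3 product=0
t=2: arr=1 -> substrate=1 bound=3 product=0
t=3: arr=2 -> substrate=0 bound=3 product=3
t=4: arr=1 -> substrate=1 bound=3 product=3
t=5: arr=3 -> substrate=1 bound=3 product=6
t=6: arr=0 -> substrate=1 bound=3 product=6
t=7: arr=2 -> substrate=0 bound=3 product=9
t=8: arr=2 -> substrate=2 bound=3 product=9
t=9: arr=0 -> substrate=0 bound=2 product=12
t=10: arr=1 -> substrate=0 bound=3 product=12
t=11: arr=0 -> substrate=0 bound=1 product=14

Answer: 0 3 3 3 3 3 3 3 3 2 3 1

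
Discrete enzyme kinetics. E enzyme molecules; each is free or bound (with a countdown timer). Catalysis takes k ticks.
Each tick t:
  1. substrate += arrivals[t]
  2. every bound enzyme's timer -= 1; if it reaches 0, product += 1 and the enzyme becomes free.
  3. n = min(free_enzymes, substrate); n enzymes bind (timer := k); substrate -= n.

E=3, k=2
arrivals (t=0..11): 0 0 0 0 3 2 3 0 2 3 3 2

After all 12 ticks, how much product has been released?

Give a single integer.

t=0: arr=0 -> substrate=0 bound=0 product=0
t=1: arr=0 -> substrate=0 bound=0 product=0
t=2: arr=0 -> substrate=0 bound=0 product=0
t=3: arr=0 -> substrate=0 bound=0 product=0
t=4: arr=3 -> substrate=0 bound=3 product=0
t=5: arr=2 -> substrate=2 bound=3 product=0
t=6: arr=3 -> substrate=2 bound=3 product=3
t=7: arr=0 -> substrate=2 bound=3 product=3
t=8: arr=2 -> substrate=1 bound=3 product=6
t=9: arr=3 -> substrate=4 bound=3 product=6
t=10: arr=3 -> substrate=4 bound=3 product=9
t=11: arr=2 -> substrate=6 bound=3 product=9

Answer: 9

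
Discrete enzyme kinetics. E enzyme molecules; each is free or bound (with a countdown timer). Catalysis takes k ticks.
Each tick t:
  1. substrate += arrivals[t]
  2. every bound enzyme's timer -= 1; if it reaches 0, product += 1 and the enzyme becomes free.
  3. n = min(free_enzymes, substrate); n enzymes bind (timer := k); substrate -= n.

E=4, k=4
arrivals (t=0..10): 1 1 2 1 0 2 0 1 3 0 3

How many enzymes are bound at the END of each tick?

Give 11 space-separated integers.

Answer: 1 2 4 4 4 4 3 4 4 4 4

Derivation:
t=0: arr=1 -> substrate=0 bound=1 product=0
t=1: arr=1 -> substrate=0 bound=2 product=0
t=2: arr=2 -> substrate=0 bound=4 product=0
t=3: arr=1 -> substrate=1 bound=4 product=0
t=4: arr=0 -> substrate=0 bound=4 product=1
t=5: arr=2 -> substrate=1 bound=4 product=2
t=6: arr=0 -> substrate=0 bound=3 product=4
t=7: arr=1 -> substrate=0 bound=4 product=4
t=8: arr=3 -> substrate=2 bound=4 product=5
t=9: arr=0 -> substrate=1 bound=4 product=6
t=10: arr=3 -> substrate=3 bound=4 product=7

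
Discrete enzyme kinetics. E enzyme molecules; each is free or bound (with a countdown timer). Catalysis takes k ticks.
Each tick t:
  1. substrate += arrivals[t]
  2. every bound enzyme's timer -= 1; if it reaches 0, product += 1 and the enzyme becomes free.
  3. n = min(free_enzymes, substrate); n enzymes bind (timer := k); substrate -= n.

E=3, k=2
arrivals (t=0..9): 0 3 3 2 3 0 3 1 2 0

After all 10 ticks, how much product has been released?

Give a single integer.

t=0: arr=0 -> substrate=0 bound=0 product=0
t=1: arr=3 -> substrate=0 bound=3 product=0
t=2: arr=3 -> substrate=3 bound=3 product=0
t=3: arr=2 -> substrate=2 bound=3 product=3
t=4: arr=3 -> substrate=5 bound=3 product=3
t=5: arr=0 -> substrate=2 bound=3 product=6
t=6: arr=3 -> substrate=5 bound=3 product=6
t=7: arr=1 -> substrate=3 bound=3 product=9
t=8: arr=2 -> substrate=5 bound=3 product=9
t=9: arr=0 -> substrate=2 bound=3 product=12

Answer: 12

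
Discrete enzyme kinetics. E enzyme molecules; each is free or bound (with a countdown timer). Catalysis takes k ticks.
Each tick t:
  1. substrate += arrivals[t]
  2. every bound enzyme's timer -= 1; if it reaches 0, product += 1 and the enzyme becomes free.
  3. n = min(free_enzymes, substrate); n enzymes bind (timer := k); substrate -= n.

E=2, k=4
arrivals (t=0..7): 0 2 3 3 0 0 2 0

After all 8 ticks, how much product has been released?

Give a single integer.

t=0: arr=0 -> substrate=0 bound=0 product=0
t=1: arr=2 -> substrate=0 bound=2 product=0
t=2: arr=3 -> substrate=3 bound=2 product=0
t=3: arr=3 -> substrate=6 bound=2 product=0
t=4: arr=0 -> substrate=6 bound=2 product=0
t=5: arr=0 -> substrate=4 bound=2 product=2
t=6: arr=2 -> substrate=6 bound=2 product=2
t=7: arr=0 -> substrate=6 bound=2 product=2

Answer: 2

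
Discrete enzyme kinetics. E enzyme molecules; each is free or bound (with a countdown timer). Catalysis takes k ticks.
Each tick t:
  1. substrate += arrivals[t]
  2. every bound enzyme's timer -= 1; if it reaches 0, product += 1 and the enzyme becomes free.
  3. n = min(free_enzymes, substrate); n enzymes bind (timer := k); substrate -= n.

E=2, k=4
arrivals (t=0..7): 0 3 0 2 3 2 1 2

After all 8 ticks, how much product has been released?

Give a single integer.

t=0: arr=0 -> substrate=0 bound=0 product=0
t=1: arr=3 -> substrate=1 bound=2 product=0
t=2: arr=0 -> substrate=1 bound=2 product=0
t=3: arr=2 -> substrate=3 bound=2 product=0
t=4: arr=3 -> substrate=6 bound=2 product=0
t=5: arr=2 -> substrate=6 bound=2 product=2
t=6: arr=1 -> substrate=7 bound=2 product=2
t=7: arr=2 -> substrate=9 bound=2 product=2

Answer: 2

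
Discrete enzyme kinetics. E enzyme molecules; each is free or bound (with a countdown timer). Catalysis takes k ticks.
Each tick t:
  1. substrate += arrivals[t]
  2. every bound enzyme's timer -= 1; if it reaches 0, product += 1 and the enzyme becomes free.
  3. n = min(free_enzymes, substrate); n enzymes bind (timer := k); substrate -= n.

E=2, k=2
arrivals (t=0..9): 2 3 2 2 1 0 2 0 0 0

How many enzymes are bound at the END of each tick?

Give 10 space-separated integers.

Answer: 2 2 2 2 2 2 2 2 2 2

Derivation:
t=0: arr=2 -> substrate=0 bound=2 product=0
t=1: arr=3 -> substrate=3 bound=2 product=0
t=2: arr=2 -> substrate=3 bound=2 product=2
t=3: arr=2 -> substrate=5 bound=2 product=2
t=4: arr=1 -> substrate=4 bound=2 product=4
t=5: arr=0 -> substrate=4 bound=2 product=4
t=6: arr=2 -> substrate=4 bound=2 product=6
t=7: arr=0 -> substrate=4 bound=2 product=6
t=8: arr=0 -> substrate=2 bound=2 product=8
t=9: arr=0 -> substrate=2 bound=2 product=8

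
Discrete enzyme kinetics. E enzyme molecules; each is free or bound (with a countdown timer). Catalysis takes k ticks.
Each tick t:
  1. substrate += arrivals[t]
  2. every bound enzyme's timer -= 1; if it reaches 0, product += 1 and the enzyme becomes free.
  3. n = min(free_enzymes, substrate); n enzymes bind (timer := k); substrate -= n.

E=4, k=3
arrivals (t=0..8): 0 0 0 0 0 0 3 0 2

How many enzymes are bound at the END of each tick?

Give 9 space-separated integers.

t=0: arr=0 -> substrate=0 bound=0 product=0
t=1: arr=0 -> substrate=0 bound=0 product=0
t=2: arr=0 -> substrate=0 bound=0 product=0
t=3: arr=0 -> substrate=0 bound=0 product=0
t=4: arr=0 -> substrate=0 bound=0 product=0
t=5: arr=0 -> substrate=0 bound=0 product=0
t=6: arr=3 -> substrate=0 bound=3 product=0
t=7: arr=0 -> substrate=0 bound=3 product=0
t=8: arr=2 -> substrate=1 bound=4 product=0

Answer: 0 0 0 0 0 0 3 3 4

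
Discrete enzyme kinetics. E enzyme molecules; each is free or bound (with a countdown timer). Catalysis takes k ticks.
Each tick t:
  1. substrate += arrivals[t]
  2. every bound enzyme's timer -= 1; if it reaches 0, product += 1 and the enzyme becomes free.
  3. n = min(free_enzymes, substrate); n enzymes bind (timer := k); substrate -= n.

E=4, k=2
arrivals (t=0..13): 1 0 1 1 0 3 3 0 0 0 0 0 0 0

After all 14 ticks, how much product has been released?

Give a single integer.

t=0: arr=1 -> substrate=0 bound=1 product=0
t=1: arr=0 -> substrate=0 bound=1 product=0
t=2: arr=1 -> substrate=0 bound=1 product=1
t=3: arr=1 -> substrate=0 bound=2 product=1
t=4: arr=0 -> substrate=0 bound=1 product=2
t=5: arr=3 -> substrate=0 bound=3 product=3
t=6: arr=3 -> substrate=2 bound=4 product=3
t=7: arr=0 -> substrate=0 bound=3 product=6
t=8: arr=0 -> substrate=0 bound=2 product=7
t=9: arr=0 -> substrate=0 bound=0 product=9
t=10: arr=0 -> substrate=0 bound=0 product=9
t=11: arr=0 -> substrate=0 bound=0 product=9
t=12: arr=0 -> substrate=0 bound=0 product=9
t=13: arr=0 -> substrate=0 bound=0 product=9

Answer: 9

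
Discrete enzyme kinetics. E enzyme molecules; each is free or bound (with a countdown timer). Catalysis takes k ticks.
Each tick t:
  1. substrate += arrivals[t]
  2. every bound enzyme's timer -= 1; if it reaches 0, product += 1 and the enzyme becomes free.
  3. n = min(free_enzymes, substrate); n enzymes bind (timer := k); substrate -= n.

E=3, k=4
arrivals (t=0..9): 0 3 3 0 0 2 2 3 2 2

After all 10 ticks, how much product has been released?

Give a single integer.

t=0: arr=0 -> substrate=0 bound=0 product=0
t=1: arr=3 -> substrate=0 bound=3 product=0
t=2: arr=3 -> substrate=3 bound=3 product=0
t=3: arr=0 -> substrate=3 bound=3 product=0
t=4: arr=0 -> substrate=3 bound=3 product=0
t=5: arr=2 -> substrate=2 bound=3 product=3
t=6: arr=2 -> substrate=4 bound=3 product=3
t=7: arr=3 -> substrate=7 bound=3 product=3
t=8: arr=2 -> substrate=9 bound=3 product=3
t=9: arr=2 -> substrate=8 bound=3 product=6

Answer: 6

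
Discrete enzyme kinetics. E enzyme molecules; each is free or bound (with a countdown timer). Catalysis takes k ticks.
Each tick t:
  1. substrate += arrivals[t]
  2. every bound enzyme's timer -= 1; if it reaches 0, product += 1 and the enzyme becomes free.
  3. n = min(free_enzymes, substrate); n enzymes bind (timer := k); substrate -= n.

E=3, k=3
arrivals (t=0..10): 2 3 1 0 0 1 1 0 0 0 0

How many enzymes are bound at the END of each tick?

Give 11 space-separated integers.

t=0: arr=2 -> substrate=0 bound=2 product=0
t=1: arr=3 -> substrate=2 bound=3 product=0
t=2: arr=1 -> substrate=3 bound=3 product=0
t=3: arr=0 -> substrate=1 bound=3 product=2
t=4: arr=0 -> substrate=0 bound=3 product=3
t=5: arr=1 -> substrate=1 bound=3 product=3
t=6: arr=1 -> substrate=0 bound=3 product=5
t=7: arr=0 -> substrate=0 bound=2 product=6
t=8: arr=0 -> substrate=0 bound=2 product=6
t=9: arr=0 -> substrate=0 bound=0 product=8
t=10: arr=0 -> substrate=0 bound=0 product=8

Answer: 2 3 3 3 3 3 3 2 2 0 0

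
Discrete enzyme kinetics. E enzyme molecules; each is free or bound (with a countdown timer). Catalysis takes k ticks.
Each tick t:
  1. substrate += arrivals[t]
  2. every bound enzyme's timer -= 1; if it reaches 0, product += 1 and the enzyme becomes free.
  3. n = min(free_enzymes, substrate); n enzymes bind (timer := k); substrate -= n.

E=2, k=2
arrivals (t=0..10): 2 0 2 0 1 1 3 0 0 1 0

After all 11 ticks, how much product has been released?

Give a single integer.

Answer: 9

Derivation:
t=0: arr=2 -> substrate=0 bound=2 product=0
t=1: arr=0 -> substrate=0 bound=2 product=0
t=2: arr=2 -> substrate=0 bound=2 product=2
t=3: arr=0 -> substrate=0 bound=2 product=2
t=4: arr=1 -> substrate=0 bound=1 product=4
t=5: arr=1 -> substrate=0 bound=2 product=4
t=6: arr=3 -> substrate=2 bound=2 product=5
t=7: arr=0 -> substrate=1 bound=2 product=6
t=8: arr=0 -> substrate=0 bound=2 product=7
t=9: arr=1 -> substrate=0 bound=2 product=8
t=10: arr=0 -> substrate=0 bound=1 product=9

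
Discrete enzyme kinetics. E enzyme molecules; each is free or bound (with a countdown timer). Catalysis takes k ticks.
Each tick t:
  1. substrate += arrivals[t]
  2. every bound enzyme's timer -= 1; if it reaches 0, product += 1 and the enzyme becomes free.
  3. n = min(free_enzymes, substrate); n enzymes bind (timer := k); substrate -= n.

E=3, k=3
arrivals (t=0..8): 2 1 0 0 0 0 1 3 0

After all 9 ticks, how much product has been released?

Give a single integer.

t=0: arr=2 -> substrate=0 bound=2 product=0
t=1: arr=1 -> substrate=0 bound=3 product=0
t=2: arr=0 -> substrate=0 bound=3 product=0
t=3: arr=0 -> substrate=0 bound=1 product=2
t=4: arr=0 -> substrate=0 bound=0 product=3
t=5: arr=0 -> substrate=0 bound=0 product=3
t=6: arr=1 -> substrate=0 bound=1 product=3
t=7: arr=3 -> substrate=1 bound=3 product=3
t=8: arr=0 -> substrate=1 bound=3 product=3

Answer: 3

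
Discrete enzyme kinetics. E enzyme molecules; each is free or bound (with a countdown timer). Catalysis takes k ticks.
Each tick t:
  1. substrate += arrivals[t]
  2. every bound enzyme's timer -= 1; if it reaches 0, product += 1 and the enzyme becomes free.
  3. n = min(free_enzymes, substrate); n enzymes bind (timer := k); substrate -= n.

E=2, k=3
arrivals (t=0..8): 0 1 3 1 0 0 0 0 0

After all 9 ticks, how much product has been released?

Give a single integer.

t=0: arr=0 -> substrate=0 bound=0 product=0
t=1: arr=1 -> substrate=0 bound=1 product=0
t=2: arr=3 -> substrate=2 bound=2 product=0
t=3: arr=1 -> substrate=3 bound=2 product=0
t=4: arr=0 -> substrate=2 bound=2 product=1
t=5: arr=0 -> substrate=1 bound=2 product=2
t=6: arr=0 -> substrate=1 bound=2 product=2
t=7: arr=0 -> substrate=0 bound=2 product=3
t=8: arr=0 -> substrate=0 bound=1 product=4

Answer: 4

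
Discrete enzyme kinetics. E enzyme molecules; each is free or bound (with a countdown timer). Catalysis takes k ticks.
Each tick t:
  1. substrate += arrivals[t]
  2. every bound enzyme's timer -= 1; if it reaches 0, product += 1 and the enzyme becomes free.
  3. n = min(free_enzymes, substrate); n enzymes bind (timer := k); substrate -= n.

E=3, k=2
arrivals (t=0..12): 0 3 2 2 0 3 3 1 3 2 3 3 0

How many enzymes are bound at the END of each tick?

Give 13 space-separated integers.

t=0: arr=0 -> substrate=0 bound=0 product=0
t=1: arr=3 -> substrate=0 bound=3 product=0
t=2: arr=2 -> substrate=2 bound=3 product=0
t=3: arr=2 -> substrate=1 bound=3 product=3
t=4: arr=0 -> substrate=1 bound=3 product=3
t=5: arr=3 -> substrate=1 bound=3 product=6
t=6: arr=3 -> substrate=4 bound=3 product=6
t=7: arr=1 -> substrate=2 bound=3 product=9
t=8: arr=3 -> substrate=5 bound=3 product=9
t=9: arr=2 -> substrate=4 bound=3 product=12
t=10: arr=3 -> substrate=7 bound=3 product=12
t=11: arr=3 -> substrate=7 bound=3 product=15
t=12: arr=0 -> substrate=7 bound=3 product=15

Answer: 0 3 3 3 3 3 3 3 3 3 3 3 3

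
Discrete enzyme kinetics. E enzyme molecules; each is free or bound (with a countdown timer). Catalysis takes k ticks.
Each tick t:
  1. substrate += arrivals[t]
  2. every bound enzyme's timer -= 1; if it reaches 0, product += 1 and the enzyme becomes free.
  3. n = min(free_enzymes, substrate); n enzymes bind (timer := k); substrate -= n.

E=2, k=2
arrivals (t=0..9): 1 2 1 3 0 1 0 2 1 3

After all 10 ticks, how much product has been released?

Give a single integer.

t=0: arr=1 -> substrate=0 bound=1 product=0
t=1: arr=2 -> substrate=1 bound=2 product=0
t=2: arr=1 -> substrate=1 bound=2 product=1
t=3: arr=3 -> substrate=3 bound=2 product=2
t=4: arr=0 -> substrate=2 bound=2 product=3
t=5: arr=1 -> substrate=2 bound=2 product=4
t=6: arr=0 -> substrate=1 bound=2 product=5
t=7: arr=2 -> substrate=2 bound=2 product=6
t=8: arr=1 -> substrate=2 bound=2 product=7
t=9: arr=3 -> substrate=4 bound=2 product=8

Answer: 8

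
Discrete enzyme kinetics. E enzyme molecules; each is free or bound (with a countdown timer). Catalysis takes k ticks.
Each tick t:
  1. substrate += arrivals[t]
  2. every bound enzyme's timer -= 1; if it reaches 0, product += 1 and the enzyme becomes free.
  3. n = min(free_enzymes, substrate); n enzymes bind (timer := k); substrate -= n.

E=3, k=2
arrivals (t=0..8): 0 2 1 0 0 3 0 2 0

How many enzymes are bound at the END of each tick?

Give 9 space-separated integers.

Answer: 0 2 3 1 0 3 3 2 2

Derivation:
t=0: arr=0 -> substrate=0 bound=0 product=0
t=1: arr=2 -> substrate=0 bound=2 product=0
t=2: arr=1 -> substrate=0 bound=3 product=0
t=3: arr=0 -> substrate=0 bound=1 product=2
t=4: arr=0 -> substrate=0 bound=0 product=3
t=5: arr=3 -> substrate=0 bound=3 product=3
t=6: arr=0 -> substrate=0 bound=3 product=3
t=7: arr=2 -> substrate=0 bound=2 product=6
t=8: arr=0 -> substrate=0 bound=2 product=6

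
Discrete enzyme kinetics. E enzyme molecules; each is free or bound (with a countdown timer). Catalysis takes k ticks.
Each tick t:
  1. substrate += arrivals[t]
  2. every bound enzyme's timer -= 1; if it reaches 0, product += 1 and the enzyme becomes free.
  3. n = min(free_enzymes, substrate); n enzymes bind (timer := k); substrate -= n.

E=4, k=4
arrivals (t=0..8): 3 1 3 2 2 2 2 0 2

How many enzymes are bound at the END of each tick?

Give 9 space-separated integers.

Answer: 3 4 4 4 4 4 4 4 4

Derivation:
t=0: arr=3 -> substrate=0 bound=3 product=0
t=1: arr=1 -> substrate=0 bound=4 product=0
t=2: arr=3 -> substrate=3 bound=4 product=0
t=3: arr=2 -> substrate=5 bound=4 product=0
t=4: arr=2 -> substrate=4 bound=4 product=3
t=5: arr=2 -> substrate=5 bound=4 product=4
t=6: arr=2 -> substrate=7 bound=4 product=4
t=7: arr=0 -> substrate=7 bound=4 product=4
t=8: arr=2 -> substrate=6 bound=4 product=7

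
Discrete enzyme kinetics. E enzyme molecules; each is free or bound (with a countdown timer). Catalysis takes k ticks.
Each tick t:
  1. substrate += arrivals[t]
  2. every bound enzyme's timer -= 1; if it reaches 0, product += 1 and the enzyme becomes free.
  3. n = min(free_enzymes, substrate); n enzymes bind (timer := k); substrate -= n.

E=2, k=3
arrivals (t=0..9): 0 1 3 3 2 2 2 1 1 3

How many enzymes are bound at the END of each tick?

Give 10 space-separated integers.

Answer: 0 1 2 2 2 2 2 2 2 2

Derivation:
t=0: arr=0 -> substrate=0 bound=0 product=0
t=1: arr=1 -> substrate=0 bound=1 product=0
t=2: arr=3 -> substrate=2 bound=2 product=0
t=3: arr=3 -> substrate=5 bound=2 product=0
t=4: arr=2 -> substrate=6 bound=2 product=1
t=5: arr=2 -> substrate=7 bound=2 product=2
t=6: arr=2 -> substrate=9 bound=2 product=2
t=7: arr=1 -> substrate=9 bound=2 product=3
t=8: arr=1 -> substrate=9 bound=2 product=4
t=9: arr=3 -> substrate=12 bound=2 product=4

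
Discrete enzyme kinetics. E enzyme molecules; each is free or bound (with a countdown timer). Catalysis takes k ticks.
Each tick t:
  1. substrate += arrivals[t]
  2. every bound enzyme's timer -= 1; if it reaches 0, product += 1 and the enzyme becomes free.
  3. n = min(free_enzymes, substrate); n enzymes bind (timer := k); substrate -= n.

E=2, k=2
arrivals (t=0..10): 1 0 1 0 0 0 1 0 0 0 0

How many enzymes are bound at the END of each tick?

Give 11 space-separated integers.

t=0: arr=1 -> substrate=0 bound=1 product=0
t=1: arr=0 -> substrate=0 bound=1 product=0
t=2: arr=1 -> substrate=0 bound=1 product=1
t=3: arr=0 -> substrate=0 bound=1 product=1
t=4: arr=0 -> substrate=0 bound=0 product=2
t=5: arr=0 -> substrate=0 bound=0 product=2
t=6: arr=1 -> substrate=0 bound=1 product=2
t=7: arr=0 -> substrate=0 bound=1 product=2
t=8: arr=0 -> substrate=0 bound=0 product=3
t=9: arr=0 -> substrate=0 bound=0 product=3
t=10: arr=0 -> substrate=0 bound=0 product=3

Answer: 1 1 1 1 0 0 1 1 0 0 0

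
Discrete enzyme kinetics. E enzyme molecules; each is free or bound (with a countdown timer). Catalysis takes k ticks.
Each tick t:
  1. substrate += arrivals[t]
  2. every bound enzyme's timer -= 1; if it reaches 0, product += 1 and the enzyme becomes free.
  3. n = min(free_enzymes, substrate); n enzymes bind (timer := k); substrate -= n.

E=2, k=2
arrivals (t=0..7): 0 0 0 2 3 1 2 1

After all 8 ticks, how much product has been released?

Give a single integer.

t=0: arr=0 -> substrate=0 bound=0 product=0
t=1: arr=0 -> substrate=0 bound=0 product=0
t=2: arr=0 -> substrate=0 bound=0 product=0
t=3: arr=2 -> substrate=0 bound=2 product=0
t=4: arr=3 -> substrate=3 bound=2 product=0
t=5: arr=1 -> substrate=2 bound=2 product=2
t=6: arr=2 -> substrate=4 bound=2 product=2
t=7: arr=1 -> substrate=3 bound=2 product=4

Answer: 4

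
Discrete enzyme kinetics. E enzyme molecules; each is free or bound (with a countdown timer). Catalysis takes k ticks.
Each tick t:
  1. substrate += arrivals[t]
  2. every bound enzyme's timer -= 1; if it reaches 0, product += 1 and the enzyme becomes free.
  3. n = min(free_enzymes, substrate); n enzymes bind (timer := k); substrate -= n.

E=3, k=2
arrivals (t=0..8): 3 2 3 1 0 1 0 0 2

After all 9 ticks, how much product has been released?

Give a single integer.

Answer: 10

Derivation:
t=0: arr=3 -> substrate=0 bound=3 product=0
t=1: arr=2 -> substrate=2 bound=3 product=0
t=2: arr=3 -> substrate=2 bound=3 product=3
t=3: arr=1 -> substrate=3 bound=3 product=3
t=4: arr=0 -> substrate=0 bound=3 product=6
t=5: arr=1 -> substrate=1 bound=3 product=6
t=6: arr=0 -> substrate=0 bound=1 product=9
t=7: arr=0 -> substrate=0 bound=1 product=9
t=8: arr=2 -> substrate=0 bound=2 product=10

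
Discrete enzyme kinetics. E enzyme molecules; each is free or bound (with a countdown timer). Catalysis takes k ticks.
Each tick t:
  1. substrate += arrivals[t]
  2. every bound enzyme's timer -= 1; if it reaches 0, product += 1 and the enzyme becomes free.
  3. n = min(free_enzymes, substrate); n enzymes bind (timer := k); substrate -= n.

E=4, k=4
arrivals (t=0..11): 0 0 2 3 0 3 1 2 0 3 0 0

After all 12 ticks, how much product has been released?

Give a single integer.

t=0: arr=0 -> substrate=0 bound=0 product=0
t=1: arr=0 -> substrate=0 bound=0 product=0
t=2: arr=2 -> substrate=0 bound=2 product=0
t=3: arr=3 -> substrate=1 bound=4 product=0
t=4: arr=0 -> substrate=1 bound=4 product=0
t=5: arr=3 -> substrate=4 bound=4 product=0
t=6: arr=1 -> substrate=3 bound=4 product=2
t=7: arr=2 -> substrate=3 bound=4 product=4
t=8: arr=0 -> substrate=3 bound=4 product=4
t=9: arr=3 -> substrate=6 bound=4 product=4
t=10: arr=0 -> substrate=4 bound=4 product=6
t=11: arr=0 -> substrate=2 bound=4 product=8

Answer: 8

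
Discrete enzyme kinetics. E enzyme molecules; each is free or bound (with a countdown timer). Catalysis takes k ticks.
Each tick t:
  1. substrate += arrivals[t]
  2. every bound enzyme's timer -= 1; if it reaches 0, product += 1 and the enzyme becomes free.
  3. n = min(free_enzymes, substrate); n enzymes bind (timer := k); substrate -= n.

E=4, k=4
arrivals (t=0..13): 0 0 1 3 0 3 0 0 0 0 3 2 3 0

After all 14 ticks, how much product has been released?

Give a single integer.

t=0: arr=0 -> substrate=0 bound=0 product=0
t=1: arr=0 -> substrate=0 bound=0 product=0
t=2: arr=1 -> substrate=0 bound=1 product=0
t=3: arr=3 -> substrate=0 bound=4 product=0
t=4: arr=0 -> substrate=0 bound=4 product=0
t=5: arr=3 -> substrate=3 bound=4 product=0
t=6: arr=0 -> substrate=2 bound=4 product=1
t=7: arr=0 -> substrate=0 bound=3 product=4
t=8: arr=0 -> substrate=0 bound=3 product=4
t=9: arr=0 -> substrate=0 bound=3 product=4
t=10: arr=3 -> substrate=1 bound=4 product=5
t=11: arr=2 -> substrate=1 bound=4 product=7
t=12: arr=3 -> substrate=4 bound=4 product=7
t=13: arr=0 -> substrate=4 bound=4 product=7

Answer: 7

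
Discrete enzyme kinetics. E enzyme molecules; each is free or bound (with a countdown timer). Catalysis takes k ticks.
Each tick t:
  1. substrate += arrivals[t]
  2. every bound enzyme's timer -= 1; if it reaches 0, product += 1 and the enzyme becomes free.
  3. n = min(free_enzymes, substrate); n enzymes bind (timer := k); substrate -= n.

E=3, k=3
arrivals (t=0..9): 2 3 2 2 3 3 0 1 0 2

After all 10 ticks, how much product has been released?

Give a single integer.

t=0: arr=2 -> substrate=0 bound=2 product=0
t=1: arr=3 -> substrate=2 bound=3 product=0
t=2: arr=2 -> substrate=4 bound=3 product=0
t=3: arr=2 -> substrate=4 bound=3 product=2
t=4: arr=3 -> substrate=6 bound=3 product=3
t=5: arr=3 -> substrate=9 bound=3 product=3
t=6: arr=0 -> substrate=7 bound=3 product=5
t=7: arr=1 -> substrate=7 bound=3 product=6
t=8: arr=0 -> substrate=7 bound=3 product=6
t=9: arr=2 -> substrate=7 bound=3 product=8

Answer: 8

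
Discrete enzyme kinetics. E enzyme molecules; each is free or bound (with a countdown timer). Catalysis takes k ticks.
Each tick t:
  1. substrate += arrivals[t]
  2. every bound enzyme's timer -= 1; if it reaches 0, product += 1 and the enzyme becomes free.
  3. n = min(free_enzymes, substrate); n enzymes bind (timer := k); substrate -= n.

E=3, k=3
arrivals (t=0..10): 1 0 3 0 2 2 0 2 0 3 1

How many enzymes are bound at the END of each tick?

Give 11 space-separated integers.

Answer: 1 1 3 3 3 3 3 3 3 3 3

Derivation:
t=0: arr=1 -> substrate=0 bound=1 product=0
t=1: arr=0 -> substrate=0 bound=1 product=0
t=2: arr=3 -> substrate=1 bound=3 product=0
t=3: arr=0 -> substrate=0 bound=3 product=1
t=4: arr=2 -> substrate=2 bound=3 product=1
t=5: arr=2 -> substrate=2 bound=3 product=3
t=6: arr=0 -> substrate=1 bound=3 product=4
t=7: arr=2 -> substrate=3 bound=3 product=4
t=8: arr=0 -> substrate=1 bound=3 product=6
t=9: arr=3 -> substrate=3 bound=3 product=7
t=10: arr=1 -> substrate=4 bound=3 product=7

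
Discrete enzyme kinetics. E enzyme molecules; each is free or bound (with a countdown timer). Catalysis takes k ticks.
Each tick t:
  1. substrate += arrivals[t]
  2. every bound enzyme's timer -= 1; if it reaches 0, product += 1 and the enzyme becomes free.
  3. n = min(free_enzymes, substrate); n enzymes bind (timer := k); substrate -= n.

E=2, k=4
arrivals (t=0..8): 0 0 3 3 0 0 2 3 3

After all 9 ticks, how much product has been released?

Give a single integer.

Answer: 2

Derivation:
t=0: arr=0 -> substrate=0 bound=0 product=0
t=1: arr=0 -> substrate=0 bound=0 product=0
t=2: arr=3 -> substrate=1 bound=2 product=0
t=3: arr=3 -> substrate=4 bound=2 product=0
t=4: arr=0 -> substrate=4 bound=2 product=0
t=5: arr=0 -> substrate=4 bound=2 product=0
t=6: arr=2 -> substrate=4 bound=2 product=2
t=7: arr=3 -> substrate=7 bound=2 product=2
t=8: arr=3 -> substrate=10 bound=2 product=2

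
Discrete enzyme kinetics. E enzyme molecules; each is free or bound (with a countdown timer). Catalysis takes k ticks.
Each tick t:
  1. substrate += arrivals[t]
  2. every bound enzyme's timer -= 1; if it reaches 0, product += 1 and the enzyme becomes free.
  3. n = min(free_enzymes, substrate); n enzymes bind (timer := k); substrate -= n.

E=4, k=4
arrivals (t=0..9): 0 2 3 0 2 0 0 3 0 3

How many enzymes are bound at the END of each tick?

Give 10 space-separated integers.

Answer: 0 2 4 4 4 4 3 4 4 4

Derivation:
t=0: arr=0 -> substrate=0 bound=0 product=0
t=1: arr=2 -> substrate=0 bound=2 product=0
t=2: arr=3 -> substrate=1 bound=4 product=0
t=3: arr=0 -> substrate=1 bound=4 product=0
t=4: arr=2 -> substrate=3 bound=4 product=0
t=5: arr=0 -> substrate=1 bound=4 product=2
t=6: arr=0 -> substrate=0 bound=3 product=4
t=7: arr=3 -> substrate=2 bound=4 product=4
t=8: arr=0 -> substrate=2 bound=4 product=4
t=9: arr=3 -> substrate=3 bound=4 product=6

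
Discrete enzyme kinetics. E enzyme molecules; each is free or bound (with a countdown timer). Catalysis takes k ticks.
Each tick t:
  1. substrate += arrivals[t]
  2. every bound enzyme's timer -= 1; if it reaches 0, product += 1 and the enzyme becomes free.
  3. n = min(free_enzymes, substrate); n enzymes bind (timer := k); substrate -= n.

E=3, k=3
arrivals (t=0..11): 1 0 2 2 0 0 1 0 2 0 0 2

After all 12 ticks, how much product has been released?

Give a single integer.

Answer: 8

Derivation:
t=0: arr=1 -> substrate=0 bound=1 product=0
t=1: arr=0 -> substrate=0 bound=1 product=0
t=2: arr=2 -> substrate=0 bound=3 product=0
t=3: arr=2 -> substrate=1 bound=3 product=1
t=4: arr=0 -> substrate=1 bound=3 product=1
t=5: arr=0 -> substrate=0 bound=2 product=3
t=6: arr=1 -> substrate=0 bound=2 product=4
t=7: arr=0 -> substrate=0 bound=2 product=4
t=8: arr=2 -> substrate=0 bound=3 product=5
t=9: arr=0 -> substrate=0 bound=2 product=6
t=10: arr=0 -> substrate=0 bound=2 product=6
t=11: arr=2 -> substrate=0 bound=2 product=8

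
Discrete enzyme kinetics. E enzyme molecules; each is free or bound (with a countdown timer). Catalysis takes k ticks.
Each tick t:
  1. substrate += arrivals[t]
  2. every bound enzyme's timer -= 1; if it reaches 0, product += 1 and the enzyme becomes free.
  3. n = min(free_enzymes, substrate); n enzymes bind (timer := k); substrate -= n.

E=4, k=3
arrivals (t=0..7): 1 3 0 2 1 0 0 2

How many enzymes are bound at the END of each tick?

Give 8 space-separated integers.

Answer: 1 4 4 4 3 3 2 2

Derivation:
t=0: arr=1 -> substrate=0 bound=1 product=0
t=1: arr=3 -> substrate=0 bound=4 product=0
t=2: arr=0 -> substrate=0 bound=4 product=0
t=3: arr=2 -> substrate=1 bound=4 product=1
t=4: arr=1 -> substrate=0 bound=3 product=4
t=5: arr=0 -> substrate=0 bound=3 product=4
t=6: arr=0 -> substrate=0 bound=2 product=5
t=7: arr=2 -> substrate=0 bound=2 product=7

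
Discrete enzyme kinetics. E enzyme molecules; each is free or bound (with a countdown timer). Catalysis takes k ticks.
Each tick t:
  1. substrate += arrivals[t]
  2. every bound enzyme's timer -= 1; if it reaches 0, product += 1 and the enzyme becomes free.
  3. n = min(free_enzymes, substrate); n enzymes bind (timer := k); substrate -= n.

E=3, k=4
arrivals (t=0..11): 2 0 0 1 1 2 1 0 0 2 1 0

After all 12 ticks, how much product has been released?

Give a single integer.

Answer: 6

Derivation:
t=0: arr=2 -> substrate=0 bound=2 product=0
t=1: arr=0 -> substrate=0 bound=2 product=0
t=2: arr=0 -> substrate=0 bound=2 product=0
t=3: arr=1 -> substrate=0 bound=3 product=0
t=4: arr=1 -> substrate=0 bound=2 product=2
t=5: arr=2 -> substrate=1 bound=3 product=2
t=6: arr=1 -> substrate=2 bound=3 product=2
t=7: arr=0 -> substrate=1 bound=3 product=3
t=8: arr=0 -> substrate=0 bound=3 product=4
t=9: arr=2 -> substrate=1 bound=3 product=5
t=10: arr=1 -> substrate=2 bound=3 product=5
t=11: arr=0 -> substrate=1 bound=3 product=6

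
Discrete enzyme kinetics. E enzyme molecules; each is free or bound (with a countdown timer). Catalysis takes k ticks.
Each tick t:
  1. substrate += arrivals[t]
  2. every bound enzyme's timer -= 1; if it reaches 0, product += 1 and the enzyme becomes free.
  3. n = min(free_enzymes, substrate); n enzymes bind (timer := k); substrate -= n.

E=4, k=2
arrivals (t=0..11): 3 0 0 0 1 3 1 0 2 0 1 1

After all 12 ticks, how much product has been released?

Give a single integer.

t=0: arr=3 -> substrate=0 bound=3 product=0
t=1: arr=0 -> substrate=0 bound=3 product=0
t=2: arr=0 -> substrate=0 bound=0 product=3
t=3: arr=0 -> substrate=0 bound=0 product=3
t=4: arr=1 -> substrate=0 bound=1 product=3
t=5: arr=3 -> substrate=0 bound=4 product=3
t=6: arr=1 -> substrate=0 bound=4 product=4
t=7: arr=0 -> substrate=0 bound=1 product=7
t=8: arr=2 -> substrate=0 bound=2 product=8
t=9: arr=0 -> substrate=0 bound=2 product=8
t=10: arr=1 -> substrate=0 bound=1 product=10
t=11: arr=1 -> substrate=0 bound=2 product=10

Answer: 10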